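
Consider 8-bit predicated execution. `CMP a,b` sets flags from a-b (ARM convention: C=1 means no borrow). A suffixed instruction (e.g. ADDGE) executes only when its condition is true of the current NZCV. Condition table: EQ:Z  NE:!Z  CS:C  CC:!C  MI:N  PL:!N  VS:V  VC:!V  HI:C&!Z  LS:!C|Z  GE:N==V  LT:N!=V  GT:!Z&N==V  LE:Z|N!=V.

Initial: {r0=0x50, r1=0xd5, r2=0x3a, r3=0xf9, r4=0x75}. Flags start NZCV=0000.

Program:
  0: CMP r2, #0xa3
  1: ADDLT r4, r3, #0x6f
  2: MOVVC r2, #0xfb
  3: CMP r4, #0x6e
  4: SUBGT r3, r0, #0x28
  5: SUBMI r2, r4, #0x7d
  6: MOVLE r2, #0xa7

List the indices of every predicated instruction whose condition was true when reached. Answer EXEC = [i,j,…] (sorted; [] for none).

[0] flags=1001 → (cmp)
[1] flags=1001 LT?F → skip
[2] flags=1001 VC?F → skip
[3] flags=0010 → (cmp)
[4] flags=0010 GT?T → r3=0x28
[5] flags=0010 MI?F → skip
[6] flags=0010 LE?F → skip

EXEC = [4]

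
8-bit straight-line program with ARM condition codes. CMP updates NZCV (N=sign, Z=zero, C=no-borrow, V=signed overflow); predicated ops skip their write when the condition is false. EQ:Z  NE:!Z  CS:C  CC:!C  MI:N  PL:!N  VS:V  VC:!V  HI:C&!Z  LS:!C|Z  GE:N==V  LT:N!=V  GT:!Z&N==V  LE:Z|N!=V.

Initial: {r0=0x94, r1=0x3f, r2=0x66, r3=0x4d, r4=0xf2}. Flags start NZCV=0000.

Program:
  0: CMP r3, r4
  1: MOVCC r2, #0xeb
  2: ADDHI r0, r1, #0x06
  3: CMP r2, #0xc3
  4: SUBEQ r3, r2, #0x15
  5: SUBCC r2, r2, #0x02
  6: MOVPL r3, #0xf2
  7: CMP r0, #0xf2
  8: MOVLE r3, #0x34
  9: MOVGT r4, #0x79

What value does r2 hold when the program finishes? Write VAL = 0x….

0: ✓ CMP  NZCV=0000
1: ✓ MOVCC  r2←0xeb
2: · ADDHI
3: ✓ CMP  NZCV=0010
4: · SUBEQ
5: · SUBCC
6: ✓ MOVPL  r3←0xf2
7: ✓ CMP  NZCV=1000
8: ✓ MOVLE  r3←0x34
9: · MOVGT

VAL = 0xeb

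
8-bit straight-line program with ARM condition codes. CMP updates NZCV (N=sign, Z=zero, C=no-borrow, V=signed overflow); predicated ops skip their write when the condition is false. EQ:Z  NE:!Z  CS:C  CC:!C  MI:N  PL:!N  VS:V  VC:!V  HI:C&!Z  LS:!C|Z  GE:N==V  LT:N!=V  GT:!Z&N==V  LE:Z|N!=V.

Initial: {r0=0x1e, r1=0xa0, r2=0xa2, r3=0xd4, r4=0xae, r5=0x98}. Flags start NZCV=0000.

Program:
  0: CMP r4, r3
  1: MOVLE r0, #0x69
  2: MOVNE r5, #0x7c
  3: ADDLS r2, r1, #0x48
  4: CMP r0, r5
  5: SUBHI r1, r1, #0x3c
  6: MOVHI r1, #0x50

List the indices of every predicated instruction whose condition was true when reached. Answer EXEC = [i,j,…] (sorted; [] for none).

0: ✓ CMP  NZCV=1000
1: ✓ MOVLE  r0←0x69
2: ✓ MOVNE  r5←0x7c
3: ✓ ADDLS  r2←0xe8
4: ✓ CMP  NZCV=1000
5: · SUBHI
6: · MOVHI

EXEC = [1,2,3]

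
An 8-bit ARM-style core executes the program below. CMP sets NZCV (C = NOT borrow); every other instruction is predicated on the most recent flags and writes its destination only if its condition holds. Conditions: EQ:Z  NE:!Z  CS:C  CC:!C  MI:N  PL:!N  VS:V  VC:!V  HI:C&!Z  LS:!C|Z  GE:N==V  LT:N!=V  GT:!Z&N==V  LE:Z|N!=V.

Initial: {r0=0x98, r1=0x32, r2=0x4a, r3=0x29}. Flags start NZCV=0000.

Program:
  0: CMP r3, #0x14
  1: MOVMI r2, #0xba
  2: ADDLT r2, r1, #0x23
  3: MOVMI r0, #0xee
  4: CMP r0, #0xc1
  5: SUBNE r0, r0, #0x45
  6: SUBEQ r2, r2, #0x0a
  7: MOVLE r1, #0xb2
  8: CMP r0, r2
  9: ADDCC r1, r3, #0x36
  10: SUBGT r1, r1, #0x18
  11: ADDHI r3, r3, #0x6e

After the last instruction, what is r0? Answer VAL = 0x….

VAL = 0x53

0: ✓ CMP  NZCV=0010
1: · MOVMI
2: · ADDLT
3: · MOVMI
4: ✓ CMP  NZCV=1000
5: ✓ SUBNE  r0←0x53
6: · SUBEQ
7: ✓ MOVLE  r1←0xb2
8: ✓ CMP  NZCV=0010
9: · ADDCC
10: ✓ SUBGT  r1←0x9a
11: ✓ ADDHI  r3←0x97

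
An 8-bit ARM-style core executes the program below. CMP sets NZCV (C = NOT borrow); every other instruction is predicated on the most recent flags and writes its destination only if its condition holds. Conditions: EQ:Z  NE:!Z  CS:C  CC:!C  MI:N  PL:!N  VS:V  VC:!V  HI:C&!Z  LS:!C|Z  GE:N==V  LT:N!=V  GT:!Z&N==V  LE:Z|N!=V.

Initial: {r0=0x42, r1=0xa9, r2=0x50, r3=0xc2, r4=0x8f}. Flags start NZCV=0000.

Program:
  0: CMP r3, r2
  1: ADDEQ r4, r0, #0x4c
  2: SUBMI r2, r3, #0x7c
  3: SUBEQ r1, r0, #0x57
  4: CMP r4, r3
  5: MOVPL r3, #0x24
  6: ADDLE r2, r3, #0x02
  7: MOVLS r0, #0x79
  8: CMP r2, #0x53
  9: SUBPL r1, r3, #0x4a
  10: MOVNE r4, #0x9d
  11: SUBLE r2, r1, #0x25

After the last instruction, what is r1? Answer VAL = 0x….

VAL = 0x78

0: ✓ CMP  NZCV=0011
1: · ADDEQ
2: · SUBMI
3: · SUBEQ
4: ✓ CMP  NZCV=1000
5: · MOVPL
6: ✓ ADDLE  r2←0xc4
7: ✓ MOVLS  r0←0x79
8: ✓ CMP  NZCV=0011
9: ✓ SUBPL  r1←0x78
10: ✓ MOVNE  r4←0x9d
11: ✓ SUBLE  r2←0x53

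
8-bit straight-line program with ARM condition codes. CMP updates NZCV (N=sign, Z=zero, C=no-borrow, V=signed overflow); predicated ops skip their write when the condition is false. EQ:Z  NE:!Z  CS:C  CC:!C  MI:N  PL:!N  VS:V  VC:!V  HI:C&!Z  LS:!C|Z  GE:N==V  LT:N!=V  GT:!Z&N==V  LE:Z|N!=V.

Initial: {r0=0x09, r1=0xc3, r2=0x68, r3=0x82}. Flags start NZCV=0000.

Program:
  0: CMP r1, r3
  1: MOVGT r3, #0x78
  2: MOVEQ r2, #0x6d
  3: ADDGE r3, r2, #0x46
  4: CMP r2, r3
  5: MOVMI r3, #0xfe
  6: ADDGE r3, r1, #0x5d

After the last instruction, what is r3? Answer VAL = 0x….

VAL = 0x20

[0] flags=0010 → (cmp)
[1] flags=0010 GT?T → r3=0x78
[2] flags=0010 EQ?F → skip
[3] flags=0010 GE?T → r3=0xae
[4] flags=1001 → (cmp)
[5] flags=1001 MI?T → r3=0xfe
[6] flags=1001 GE?T → r3=0x20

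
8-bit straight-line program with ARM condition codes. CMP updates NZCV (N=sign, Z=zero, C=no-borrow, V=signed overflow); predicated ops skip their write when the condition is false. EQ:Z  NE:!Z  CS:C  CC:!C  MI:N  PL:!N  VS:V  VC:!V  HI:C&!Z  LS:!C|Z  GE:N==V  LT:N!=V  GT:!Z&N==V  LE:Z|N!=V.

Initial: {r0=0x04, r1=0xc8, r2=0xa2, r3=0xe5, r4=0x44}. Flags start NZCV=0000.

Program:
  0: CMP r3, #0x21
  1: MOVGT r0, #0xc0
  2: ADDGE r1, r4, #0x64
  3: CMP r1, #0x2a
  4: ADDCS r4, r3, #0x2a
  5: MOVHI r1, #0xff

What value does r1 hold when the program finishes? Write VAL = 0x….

VAL = 0xff

0: ✓ CMP  NZCV=1010
1: · MOVGT
2: · ADDGE
3: ✓ CMP  NZCV=1010
4: ✓ ADDCS  r4←0x0f
5: ✓ MOVHI  r1←0xff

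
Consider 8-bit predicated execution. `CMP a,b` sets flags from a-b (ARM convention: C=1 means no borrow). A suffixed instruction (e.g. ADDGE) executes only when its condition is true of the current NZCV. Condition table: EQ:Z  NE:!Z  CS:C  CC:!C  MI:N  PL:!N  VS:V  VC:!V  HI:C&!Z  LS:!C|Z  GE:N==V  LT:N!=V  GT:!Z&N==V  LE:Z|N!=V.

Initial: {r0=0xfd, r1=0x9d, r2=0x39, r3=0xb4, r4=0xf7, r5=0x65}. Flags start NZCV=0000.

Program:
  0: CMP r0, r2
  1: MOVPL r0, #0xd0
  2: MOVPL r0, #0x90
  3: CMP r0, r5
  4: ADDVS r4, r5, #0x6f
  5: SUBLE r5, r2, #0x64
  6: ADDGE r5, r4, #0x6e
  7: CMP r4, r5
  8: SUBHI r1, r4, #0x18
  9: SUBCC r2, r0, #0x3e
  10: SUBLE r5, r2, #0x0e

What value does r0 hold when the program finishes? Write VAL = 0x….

[0] flags=1010 → (cmp)
[1] flags=1010 PL?F → skip
[2] flags=1010 PL?F → skip
[3] flags=1010 → (cmp)
[4] flags=1010 VS?F → skip
[5] flags=1010 LE?T → r5=0xd5
[6] flags=1010 GE?F → skip
[7] flags=0010 → (cmp)
[8] flags=0010 HI?T → r1=0xdf
[9] flags=0010 CC?F → skip
[10] flags=0010 LE?F → skip

VAL = 0xfd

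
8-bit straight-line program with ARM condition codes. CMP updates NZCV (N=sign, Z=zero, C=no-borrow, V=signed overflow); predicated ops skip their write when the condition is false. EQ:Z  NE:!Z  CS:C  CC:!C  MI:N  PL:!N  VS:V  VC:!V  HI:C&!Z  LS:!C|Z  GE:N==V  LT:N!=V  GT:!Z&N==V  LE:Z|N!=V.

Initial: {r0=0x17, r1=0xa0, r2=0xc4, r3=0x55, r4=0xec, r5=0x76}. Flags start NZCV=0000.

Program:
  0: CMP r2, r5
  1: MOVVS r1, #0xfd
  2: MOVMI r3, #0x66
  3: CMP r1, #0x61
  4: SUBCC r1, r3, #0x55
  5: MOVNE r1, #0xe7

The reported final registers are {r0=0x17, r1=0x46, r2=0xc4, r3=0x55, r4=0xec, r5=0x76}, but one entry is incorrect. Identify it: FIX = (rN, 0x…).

[0] flags=0011 → (cmp)
[1] flags=0011 VS?T → r1=0xfd
[2] flags=0011 MI?F → skip
[3] flags=1010 → (cmp)
[4] flags=1010 CC?F → skip
[5] flags=1010 NE?T → r1=0xe7

FIX = (r1, 0xe7)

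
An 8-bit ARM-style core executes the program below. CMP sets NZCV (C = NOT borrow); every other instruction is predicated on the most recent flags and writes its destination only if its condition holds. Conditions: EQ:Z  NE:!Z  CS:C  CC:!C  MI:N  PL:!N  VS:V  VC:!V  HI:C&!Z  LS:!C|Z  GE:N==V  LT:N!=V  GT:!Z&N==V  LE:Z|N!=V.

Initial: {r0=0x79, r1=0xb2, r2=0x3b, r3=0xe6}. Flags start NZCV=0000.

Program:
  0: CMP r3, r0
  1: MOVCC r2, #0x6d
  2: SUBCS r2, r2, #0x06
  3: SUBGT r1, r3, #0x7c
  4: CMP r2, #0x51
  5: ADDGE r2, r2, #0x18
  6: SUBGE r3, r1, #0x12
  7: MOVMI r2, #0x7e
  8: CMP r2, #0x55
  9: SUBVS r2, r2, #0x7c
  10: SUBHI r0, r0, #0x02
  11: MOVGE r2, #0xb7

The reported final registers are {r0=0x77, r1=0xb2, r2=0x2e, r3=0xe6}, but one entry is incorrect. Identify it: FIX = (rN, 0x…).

[0] flags=0011 → (cmp)
[1] flags=0011 CC?F → skip
[2] flags=0011 CS?T → r2=0x35
[3] flags=0011 GT?F → skip
[4] flags=1000 → (cmp)
[5] flags=1000 GE?F → skip
[6] flags=1000 GE?F → skip
[7] flags=1000 MI?T → r2=0x7e
[8] flags=0010 → (cmp)
[9] flags=0010 VS?F → skip
[10] flags=0010 HI?T → r0=0x77
[11] flags=0010 GE?T → r2=0xb7

FIX = (r2, 0xb7)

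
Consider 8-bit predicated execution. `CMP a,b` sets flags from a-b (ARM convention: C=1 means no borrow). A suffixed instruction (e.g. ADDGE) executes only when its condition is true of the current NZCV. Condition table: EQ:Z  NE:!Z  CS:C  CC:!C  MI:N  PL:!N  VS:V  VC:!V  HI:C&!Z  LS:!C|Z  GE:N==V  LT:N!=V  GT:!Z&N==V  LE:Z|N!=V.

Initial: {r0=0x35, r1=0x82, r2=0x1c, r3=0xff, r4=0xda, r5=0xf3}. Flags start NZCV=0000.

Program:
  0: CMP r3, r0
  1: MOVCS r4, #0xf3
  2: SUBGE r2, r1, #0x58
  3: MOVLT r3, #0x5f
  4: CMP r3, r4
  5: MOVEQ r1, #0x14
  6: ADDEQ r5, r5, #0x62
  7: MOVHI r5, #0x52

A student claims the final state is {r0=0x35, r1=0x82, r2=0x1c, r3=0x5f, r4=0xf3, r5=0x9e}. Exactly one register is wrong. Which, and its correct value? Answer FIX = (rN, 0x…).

[0] flags=1010 → (cmp)
[1] flags=1010 CS?T → r4=0xf3
[2] flags=1010 GE?F → skip
[3] flags=1010 LT?T → r3=0x5f
[4] flags=0000 → (cmp)
[5] flags=0000 EQ?F → skip
[6] flags=0000 EQ?F → skip
[7] flags=0000 HI?F → skip

FIX = (r5, 0xf3)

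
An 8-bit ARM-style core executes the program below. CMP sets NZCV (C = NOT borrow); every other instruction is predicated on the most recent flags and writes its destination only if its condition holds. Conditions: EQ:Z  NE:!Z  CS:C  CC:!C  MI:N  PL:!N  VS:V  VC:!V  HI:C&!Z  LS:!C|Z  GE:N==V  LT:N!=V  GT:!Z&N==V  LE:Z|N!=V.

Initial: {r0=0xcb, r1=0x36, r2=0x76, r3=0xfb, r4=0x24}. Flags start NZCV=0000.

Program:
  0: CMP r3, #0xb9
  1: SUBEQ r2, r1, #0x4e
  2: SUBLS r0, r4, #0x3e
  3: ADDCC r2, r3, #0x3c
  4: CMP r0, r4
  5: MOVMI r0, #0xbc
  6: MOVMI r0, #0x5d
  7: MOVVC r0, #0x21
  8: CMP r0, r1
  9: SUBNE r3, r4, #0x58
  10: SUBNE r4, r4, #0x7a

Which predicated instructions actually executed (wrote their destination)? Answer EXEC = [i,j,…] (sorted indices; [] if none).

EXEC = [5,6,7,9,10]

[0] flags=0010 → (cmp)
[1] flags=0010 EQ?F → skip
[2] flags=0010 LS?F → skip
[3] flags=0010 CC?F → skip
[4] flags=1010 → (cmp)
[5] flags=1010 MI?T → r0=0xbc
[6] flags=1010 MI?T → r0=0x5d
[7] flags=1010 VC?T → r0=0x21
[8] flags=1000 → (cmp)
[9] flags=1000 NE?T → r3=0xcc
[10] flags=1000 NE?T → r4=0xaa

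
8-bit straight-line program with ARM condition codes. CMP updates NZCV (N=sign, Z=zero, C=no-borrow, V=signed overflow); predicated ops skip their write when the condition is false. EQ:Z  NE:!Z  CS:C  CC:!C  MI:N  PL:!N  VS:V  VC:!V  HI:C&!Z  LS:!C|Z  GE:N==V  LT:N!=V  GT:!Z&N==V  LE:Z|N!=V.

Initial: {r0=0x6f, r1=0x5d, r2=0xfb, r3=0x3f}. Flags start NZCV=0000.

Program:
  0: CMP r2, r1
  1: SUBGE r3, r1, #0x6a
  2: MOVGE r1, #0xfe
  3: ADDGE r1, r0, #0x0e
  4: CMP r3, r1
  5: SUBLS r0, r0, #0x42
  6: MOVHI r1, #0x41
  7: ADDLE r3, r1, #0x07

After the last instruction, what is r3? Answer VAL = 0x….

VAL = 0x64

0: ✓ CMP  NZCV=1010
1: · SUBGE
2: · MOVGE
3: · ADDGE
4: ✓ CMP  NZCV=1000
5: ✓ SUBLS  r0←0x2d
6: · MOVHI
7: ✓ ADDLE  r3←0x64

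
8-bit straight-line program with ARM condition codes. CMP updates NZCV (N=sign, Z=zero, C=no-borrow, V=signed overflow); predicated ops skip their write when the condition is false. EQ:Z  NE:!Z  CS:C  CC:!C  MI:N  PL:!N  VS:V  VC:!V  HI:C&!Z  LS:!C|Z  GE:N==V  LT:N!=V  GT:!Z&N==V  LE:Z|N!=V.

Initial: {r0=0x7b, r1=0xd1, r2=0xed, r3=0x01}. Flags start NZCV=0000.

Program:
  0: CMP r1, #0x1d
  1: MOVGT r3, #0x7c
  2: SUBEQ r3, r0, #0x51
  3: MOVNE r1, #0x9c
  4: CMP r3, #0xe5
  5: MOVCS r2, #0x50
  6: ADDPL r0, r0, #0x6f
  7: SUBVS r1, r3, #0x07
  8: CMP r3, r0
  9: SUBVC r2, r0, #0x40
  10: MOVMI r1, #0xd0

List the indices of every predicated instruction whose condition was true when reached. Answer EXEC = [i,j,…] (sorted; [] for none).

[0] flags=1010 → (cmp)
[1] flags=1010 GT?F → skip
[2] flags=1010 EQ?F → skip
[3] flags=1010 NE?T → r1=0x9c
[4] flags=0000 → (cmp)
[5] flags=0000 CS?F → skip
[6] flags=0000 PL?T → r0=0xea
[7] flags=0000 VS?F → skip
[8] flags=0000 → (cmp)
[9] flags=0000 VC?T → r2=0xaa
[10] flags=0000 MI?F → skip

EXEC = [3,6,9]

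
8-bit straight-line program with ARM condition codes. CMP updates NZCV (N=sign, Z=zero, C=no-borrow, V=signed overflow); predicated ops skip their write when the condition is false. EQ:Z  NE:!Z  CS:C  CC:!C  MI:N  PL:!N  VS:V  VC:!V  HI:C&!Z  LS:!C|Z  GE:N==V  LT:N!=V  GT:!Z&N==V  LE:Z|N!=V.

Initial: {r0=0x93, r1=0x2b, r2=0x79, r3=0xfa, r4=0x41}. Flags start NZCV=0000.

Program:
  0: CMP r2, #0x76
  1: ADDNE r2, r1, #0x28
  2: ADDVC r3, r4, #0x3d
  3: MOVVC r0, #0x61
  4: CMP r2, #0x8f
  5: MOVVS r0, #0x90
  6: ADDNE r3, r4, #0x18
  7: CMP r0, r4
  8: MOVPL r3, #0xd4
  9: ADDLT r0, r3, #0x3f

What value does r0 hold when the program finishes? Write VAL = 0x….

VAL = 0x13

[0] flags=0010 → (cmp)
[1] flags=0010 NE?T → r2=0x53
[2] flags=0010 VC?T → r3=0x7e
[3] flags=0010 VC?T → r0=0x61
[4] flags=1001 → (cmp)
[5] flags=1001 VS?T → r0=0x90
[6] flags=1001 NE?T → r3=0x59
[7] flags=0011 → (cmp)
[8] flags=0011 PL?T → r3=0xd4
[9] flags=0011 LT?T → r0=0x13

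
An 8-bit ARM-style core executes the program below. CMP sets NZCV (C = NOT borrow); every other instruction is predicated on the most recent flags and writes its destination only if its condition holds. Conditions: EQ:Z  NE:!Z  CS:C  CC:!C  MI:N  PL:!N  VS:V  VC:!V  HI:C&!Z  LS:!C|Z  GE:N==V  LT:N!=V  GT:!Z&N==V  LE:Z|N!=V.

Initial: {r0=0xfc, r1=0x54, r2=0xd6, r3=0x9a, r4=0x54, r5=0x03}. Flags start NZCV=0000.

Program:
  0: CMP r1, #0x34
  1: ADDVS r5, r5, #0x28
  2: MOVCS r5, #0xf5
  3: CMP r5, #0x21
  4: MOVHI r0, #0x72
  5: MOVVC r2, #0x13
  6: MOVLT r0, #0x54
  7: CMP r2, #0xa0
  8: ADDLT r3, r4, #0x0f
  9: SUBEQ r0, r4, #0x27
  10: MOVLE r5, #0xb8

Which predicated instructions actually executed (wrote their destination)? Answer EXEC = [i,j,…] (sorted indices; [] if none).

EXEC = [2,4,5,6]

0: ✓ CMP  NZCV=0010
1: · ADDVS
2: ✓ MOVCS  r5←0xf5
3: ✓ CMP  NZCV=1010
4: ✓ MOVHI  r0←0x72
5: ✓ MOVVC  r2←0x13
6: ✓ MOVLT  r0←0x54
7: ✓ CMP  NZCV=0000
8: · ADDLT
9: · SUBEQ
10: · MOVLE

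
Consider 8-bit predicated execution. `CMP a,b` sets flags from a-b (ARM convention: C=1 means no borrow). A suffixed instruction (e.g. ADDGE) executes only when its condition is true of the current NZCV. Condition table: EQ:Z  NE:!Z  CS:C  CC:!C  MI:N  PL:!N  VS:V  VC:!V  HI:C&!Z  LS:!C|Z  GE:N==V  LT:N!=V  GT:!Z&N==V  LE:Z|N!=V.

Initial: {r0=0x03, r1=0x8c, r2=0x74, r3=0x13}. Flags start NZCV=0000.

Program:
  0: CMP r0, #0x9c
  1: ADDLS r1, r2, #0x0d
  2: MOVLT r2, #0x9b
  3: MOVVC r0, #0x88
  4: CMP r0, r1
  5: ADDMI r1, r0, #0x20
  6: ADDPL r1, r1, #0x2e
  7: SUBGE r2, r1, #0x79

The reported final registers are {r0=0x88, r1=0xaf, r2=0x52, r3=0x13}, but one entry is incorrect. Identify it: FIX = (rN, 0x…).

[0] flags=0000 → (cmp)
[1] flags=0000 LS?T → r1=0x81
[2] flags=0000 LT?F → skip
[3] flags=0000 VC?T → r0=0x88
[4] flags=0010 → (cmp)
[5] flags=0010 MI?F → skip
[6] flags=0010 PL?T → r1=0xaf
[7] flags=0010 GE?T → r2=0x36

FIX = (r2, 0x36)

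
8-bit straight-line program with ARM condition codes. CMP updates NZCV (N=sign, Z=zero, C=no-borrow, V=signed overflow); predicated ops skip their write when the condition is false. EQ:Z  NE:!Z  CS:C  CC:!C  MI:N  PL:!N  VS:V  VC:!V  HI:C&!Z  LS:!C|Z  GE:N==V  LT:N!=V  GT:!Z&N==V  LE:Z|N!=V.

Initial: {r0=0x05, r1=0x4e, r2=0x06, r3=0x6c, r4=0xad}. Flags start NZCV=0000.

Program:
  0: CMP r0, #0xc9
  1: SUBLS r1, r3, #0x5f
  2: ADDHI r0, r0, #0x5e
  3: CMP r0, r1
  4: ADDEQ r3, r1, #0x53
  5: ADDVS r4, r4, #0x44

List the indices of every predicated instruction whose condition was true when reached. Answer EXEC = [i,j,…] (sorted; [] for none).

EXEC = [1]

0: ✓ CMP  NZCV=0000
1: ✓ SUBLS  r1←0x0d
2: · ADDHI
3: ✓ CMP  NZCV=1000
4: · ADDEQ
5: · ADDVS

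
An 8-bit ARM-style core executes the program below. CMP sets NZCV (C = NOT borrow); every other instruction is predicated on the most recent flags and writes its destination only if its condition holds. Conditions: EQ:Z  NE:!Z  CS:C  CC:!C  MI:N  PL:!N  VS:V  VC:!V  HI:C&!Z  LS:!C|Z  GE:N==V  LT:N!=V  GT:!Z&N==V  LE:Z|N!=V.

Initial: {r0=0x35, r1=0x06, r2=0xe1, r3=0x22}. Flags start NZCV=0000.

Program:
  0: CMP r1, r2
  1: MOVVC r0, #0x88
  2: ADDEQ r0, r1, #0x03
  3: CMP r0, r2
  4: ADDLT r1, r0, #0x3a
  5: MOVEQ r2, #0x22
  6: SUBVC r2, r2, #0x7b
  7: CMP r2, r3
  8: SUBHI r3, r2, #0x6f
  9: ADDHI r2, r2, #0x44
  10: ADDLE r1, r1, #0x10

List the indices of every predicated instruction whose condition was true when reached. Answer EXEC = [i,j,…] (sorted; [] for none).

[0] flags=0000 → (cmp)
[1] flags=0000 VC?T → r0=0x88
[2] flags=0000 EQ?F → skip
[3] flags=1000 → (cmp)
[4] flags=1000 LT?T → r1=0xc2
[5] flags=1000 EQ?F → skip
[6] flags=1000 VC?T → r2=0x66
[7] flags=0010 → (cmp)
[8] flags=0010 HI?T → r3=0xf7
[9] flags=0010 HI?T → r2=0xaa
[10] flags=0010 LE?F → skip

EXEC = [1,4,6,8,9]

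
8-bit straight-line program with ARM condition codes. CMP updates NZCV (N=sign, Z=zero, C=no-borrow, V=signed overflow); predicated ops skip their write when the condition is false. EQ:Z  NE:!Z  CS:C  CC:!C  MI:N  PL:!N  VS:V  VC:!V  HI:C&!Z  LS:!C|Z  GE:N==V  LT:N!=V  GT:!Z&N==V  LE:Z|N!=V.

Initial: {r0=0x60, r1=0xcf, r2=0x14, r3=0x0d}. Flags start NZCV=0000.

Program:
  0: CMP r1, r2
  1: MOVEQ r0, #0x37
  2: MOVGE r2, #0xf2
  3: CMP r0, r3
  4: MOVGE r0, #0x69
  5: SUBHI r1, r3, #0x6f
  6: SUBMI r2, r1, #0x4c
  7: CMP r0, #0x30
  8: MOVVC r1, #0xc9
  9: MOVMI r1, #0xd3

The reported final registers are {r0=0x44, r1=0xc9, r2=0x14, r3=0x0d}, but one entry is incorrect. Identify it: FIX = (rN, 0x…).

FIX = (r0, 0x69)

[0] flags=1010 → (cmp)
[1] flags=1010 EQ?F → skip
[2] flags=1010 GE?F → skip
[3] flags=0010 → (cmp)
[4] flags=0010 GE?T → r0=0x69
[5] flags=0010 HI?T → r1=0x9e
[6] flags=0010 MI?F → skip
[7] flags=0010 → (cmp)
[8] flags=0010 VC?T → r1=0xc9
[9] flags=0010 MI?F → skip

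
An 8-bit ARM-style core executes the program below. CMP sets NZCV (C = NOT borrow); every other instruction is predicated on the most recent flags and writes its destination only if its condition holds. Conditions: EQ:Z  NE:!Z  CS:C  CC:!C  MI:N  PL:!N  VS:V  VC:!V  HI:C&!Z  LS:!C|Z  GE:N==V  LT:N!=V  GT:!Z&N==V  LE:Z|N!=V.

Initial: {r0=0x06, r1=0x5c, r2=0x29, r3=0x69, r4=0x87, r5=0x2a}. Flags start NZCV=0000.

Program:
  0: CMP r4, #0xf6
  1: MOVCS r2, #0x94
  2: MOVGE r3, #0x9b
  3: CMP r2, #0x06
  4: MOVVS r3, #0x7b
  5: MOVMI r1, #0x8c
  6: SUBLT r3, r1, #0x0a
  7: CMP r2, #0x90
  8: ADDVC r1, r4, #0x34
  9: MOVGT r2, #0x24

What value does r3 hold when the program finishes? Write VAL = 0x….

VAL = 0x69

[0] flags=1000 → (cmp)
[1] flags=1000 CS?F → skip
[2] flags=1000 GE?F → skip
[3] flags=0010 → (cmp)
[4] flags=0010 VS?F → skip
[5] flags=0010 MI?F → skip
[6] flags=0010 LT?F → skip
[7] flags=1001 → (cmp)
[8] flags=1001 VC?F → skip
[9] flags=1001 GT?T → r2=0x24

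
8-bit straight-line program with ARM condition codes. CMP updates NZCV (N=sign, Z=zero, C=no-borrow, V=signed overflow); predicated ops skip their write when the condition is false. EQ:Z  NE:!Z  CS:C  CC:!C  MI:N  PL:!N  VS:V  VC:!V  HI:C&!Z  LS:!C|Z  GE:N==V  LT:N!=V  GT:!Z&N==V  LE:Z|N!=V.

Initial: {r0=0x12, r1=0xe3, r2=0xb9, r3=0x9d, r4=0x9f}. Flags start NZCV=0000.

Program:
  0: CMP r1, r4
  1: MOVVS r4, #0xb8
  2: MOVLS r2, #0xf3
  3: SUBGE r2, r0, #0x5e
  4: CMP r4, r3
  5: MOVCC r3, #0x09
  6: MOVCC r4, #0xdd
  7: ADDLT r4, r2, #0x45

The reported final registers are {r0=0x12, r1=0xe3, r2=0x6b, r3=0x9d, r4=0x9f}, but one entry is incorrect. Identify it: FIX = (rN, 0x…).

0: ✓ CMP  NZCV=0010
1: · MOVVS
2: · MOVLS
3: ✓ SUBGE  r2←0xb4
4: ✓ CMP  NZCV=0010
5: · MOVCC
6: · MOVCC
7: · ADDLT

FIX = (r2, 0xb4)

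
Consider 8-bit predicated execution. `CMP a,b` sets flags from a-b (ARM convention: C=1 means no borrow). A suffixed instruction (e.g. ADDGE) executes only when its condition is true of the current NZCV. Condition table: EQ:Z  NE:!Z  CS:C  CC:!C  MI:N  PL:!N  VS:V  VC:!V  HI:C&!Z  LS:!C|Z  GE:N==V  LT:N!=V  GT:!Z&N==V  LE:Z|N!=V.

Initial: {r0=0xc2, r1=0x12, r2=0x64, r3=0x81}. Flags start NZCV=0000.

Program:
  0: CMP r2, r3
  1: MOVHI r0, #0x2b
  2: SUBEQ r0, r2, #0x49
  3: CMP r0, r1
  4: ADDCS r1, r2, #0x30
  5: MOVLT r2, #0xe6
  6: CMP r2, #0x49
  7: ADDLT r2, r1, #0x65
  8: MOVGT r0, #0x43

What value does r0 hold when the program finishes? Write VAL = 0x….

VAL = 0xc2

0: ✓ CMP  NZCV=1001
1: · MOVHI
2: · SUBEQ
3: ✓ CMP  NZCV=1010
4: ✓ ADDCS  r1←0x94
5: ✓ MOVLT  r2←0xe6
6: ✓ CMP  NZCV=1010
7: ✓ ADDLT  r2←0xf9
8: · MOVGT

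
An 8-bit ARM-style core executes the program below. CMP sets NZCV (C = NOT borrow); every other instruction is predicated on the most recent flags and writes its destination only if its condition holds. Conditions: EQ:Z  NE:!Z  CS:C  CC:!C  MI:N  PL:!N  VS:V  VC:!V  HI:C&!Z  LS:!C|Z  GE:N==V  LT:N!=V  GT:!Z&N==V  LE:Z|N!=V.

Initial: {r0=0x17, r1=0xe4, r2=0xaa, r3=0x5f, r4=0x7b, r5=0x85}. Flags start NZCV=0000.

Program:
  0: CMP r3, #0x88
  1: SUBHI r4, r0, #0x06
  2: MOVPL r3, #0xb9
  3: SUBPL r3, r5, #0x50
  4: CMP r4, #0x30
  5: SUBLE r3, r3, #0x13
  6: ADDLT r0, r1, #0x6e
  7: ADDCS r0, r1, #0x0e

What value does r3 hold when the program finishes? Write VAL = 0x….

[0] flags=1001 → (cmp)
[1] flags=1001 HI?F → skip
[2] flags=1001 PL?F → skip
[3] flags=1001 PL?F → skip
[4] flags=0010 → (cmp)
[5] flags=0010 LE?F → skip
[6] flags=0010 LT?F → skip
[7] flags=0010 CS?T → r0=0xf2

VAL = 0x5f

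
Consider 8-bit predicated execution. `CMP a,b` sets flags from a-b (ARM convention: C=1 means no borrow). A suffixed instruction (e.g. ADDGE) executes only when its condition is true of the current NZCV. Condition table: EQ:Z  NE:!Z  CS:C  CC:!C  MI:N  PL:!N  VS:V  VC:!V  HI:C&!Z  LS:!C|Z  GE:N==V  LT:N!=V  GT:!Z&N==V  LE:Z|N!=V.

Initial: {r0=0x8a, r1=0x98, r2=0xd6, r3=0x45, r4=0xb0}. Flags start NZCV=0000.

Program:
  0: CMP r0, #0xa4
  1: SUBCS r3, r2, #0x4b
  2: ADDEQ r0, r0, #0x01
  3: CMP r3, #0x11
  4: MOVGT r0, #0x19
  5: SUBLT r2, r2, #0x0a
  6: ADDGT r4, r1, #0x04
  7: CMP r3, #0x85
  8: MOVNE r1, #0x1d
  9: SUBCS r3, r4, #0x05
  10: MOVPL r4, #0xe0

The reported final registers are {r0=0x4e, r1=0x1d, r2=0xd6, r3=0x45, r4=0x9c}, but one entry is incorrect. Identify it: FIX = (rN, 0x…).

0: ✓ CMP  NZCV=1000
1: · SUBCS
2: · ADDEQ
3: ✓ CMP  NZCV=0010
4: ✓ MOVGT  r0←0x19
5: · SUBLT
6: ✓ ADDGT  r4←0x9c
7: ✓ CMP  NZCV=1001
8: ✓ MOVNE  r1←0x1d
9: · SUBCS
10: · MOVPL

FIX = (r0, 0x19)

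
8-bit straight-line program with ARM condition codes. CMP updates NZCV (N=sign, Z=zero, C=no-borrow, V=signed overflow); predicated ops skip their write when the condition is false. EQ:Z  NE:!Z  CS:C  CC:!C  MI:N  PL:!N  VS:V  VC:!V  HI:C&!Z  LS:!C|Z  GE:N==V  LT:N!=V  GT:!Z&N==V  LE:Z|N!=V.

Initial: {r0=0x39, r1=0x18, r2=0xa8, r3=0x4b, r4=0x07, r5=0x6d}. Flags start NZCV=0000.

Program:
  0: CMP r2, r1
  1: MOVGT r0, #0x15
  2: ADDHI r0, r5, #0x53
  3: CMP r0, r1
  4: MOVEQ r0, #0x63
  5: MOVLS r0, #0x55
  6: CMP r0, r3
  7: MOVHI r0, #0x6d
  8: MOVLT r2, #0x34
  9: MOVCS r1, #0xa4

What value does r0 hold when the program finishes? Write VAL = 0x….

VAL = 0x6d

0: ✓ CMP  NZCV=1010
1: · MOVGT
2: ✓ ADDHI  r0←0xc0
3: ✓ CMP  NZCV=1010
4: · MOVEQ
5: · MOVLS
6: ✓ CMP  NZCV=0011
7: ✓ MOVHI  r0←0x6d
8: ✓ MOVLT  r2←0x34
9: ✓ MOVCS  r1←0xa4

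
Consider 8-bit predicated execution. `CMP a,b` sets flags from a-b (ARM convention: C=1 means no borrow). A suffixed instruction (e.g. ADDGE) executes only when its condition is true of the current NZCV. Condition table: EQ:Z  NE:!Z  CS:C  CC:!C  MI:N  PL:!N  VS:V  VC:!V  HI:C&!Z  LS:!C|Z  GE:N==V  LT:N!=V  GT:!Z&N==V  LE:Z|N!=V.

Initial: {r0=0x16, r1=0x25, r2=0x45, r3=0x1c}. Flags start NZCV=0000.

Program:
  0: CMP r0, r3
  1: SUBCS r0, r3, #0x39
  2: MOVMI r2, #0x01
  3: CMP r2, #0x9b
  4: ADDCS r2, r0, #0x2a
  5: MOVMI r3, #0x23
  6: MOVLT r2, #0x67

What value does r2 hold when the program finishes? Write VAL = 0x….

0: ✓ CMP  NZCV=1000
1: · SUBCS
2: ✓ MOVMI  r2←0x01
3: ✓ CMP  NZCV=0000
4: · ADDCS
5: · MOVMI
6: · MOVLT

VAL = 0x01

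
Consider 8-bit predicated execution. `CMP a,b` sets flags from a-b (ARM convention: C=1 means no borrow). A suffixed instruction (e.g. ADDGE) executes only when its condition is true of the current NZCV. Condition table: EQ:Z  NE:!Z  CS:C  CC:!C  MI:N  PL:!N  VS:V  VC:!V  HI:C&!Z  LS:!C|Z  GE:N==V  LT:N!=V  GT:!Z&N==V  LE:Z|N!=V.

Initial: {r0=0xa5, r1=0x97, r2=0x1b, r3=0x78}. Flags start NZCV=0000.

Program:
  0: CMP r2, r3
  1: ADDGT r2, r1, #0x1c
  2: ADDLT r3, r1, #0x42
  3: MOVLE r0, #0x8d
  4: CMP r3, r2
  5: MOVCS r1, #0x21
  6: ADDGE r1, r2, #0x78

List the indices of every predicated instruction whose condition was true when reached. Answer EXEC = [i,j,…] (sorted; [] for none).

0: ✓ CMP  NZCV=1000
1: · ADDGT
2: ✓ ADDLT  r3←0xd9
3: ✓ MOVLE  r0←0x8d
4: ✓ CMP  NZCV=1010
5: ✓ MOVCS  r1←0x21
6: · ADDGE

EXEC = [2,3,5]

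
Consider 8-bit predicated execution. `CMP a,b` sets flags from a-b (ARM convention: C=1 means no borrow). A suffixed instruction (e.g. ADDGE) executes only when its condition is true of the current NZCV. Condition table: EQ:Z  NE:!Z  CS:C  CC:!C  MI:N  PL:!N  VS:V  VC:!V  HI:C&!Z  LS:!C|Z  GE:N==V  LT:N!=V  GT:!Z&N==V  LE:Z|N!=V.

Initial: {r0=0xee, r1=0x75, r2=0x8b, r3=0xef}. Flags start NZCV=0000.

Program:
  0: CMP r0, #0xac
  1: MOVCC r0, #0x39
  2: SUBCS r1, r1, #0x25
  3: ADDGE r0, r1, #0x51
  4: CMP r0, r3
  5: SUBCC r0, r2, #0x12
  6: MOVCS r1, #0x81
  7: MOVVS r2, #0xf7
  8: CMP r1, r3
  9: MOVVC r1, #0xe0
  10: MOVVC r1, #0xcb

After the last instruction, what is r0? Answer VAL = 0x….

0: ✓ CMP  NZCV=0010
1: · MOVCC
2: ✓ SUBCS  r1←0x50
3: ✓ ADDGE  r0←0xa1
4: ✓ CMP  NZCV=1000
5: ✓ SUBCC  r0←0x79
6: · MOVCS
7: · MOVVS
8: ✓ CMP  NZCV=0000
9: ✓ MOVVC  r1←0xe0
10: ✓ MOVVC  r1←0xcb

VAL = 0x79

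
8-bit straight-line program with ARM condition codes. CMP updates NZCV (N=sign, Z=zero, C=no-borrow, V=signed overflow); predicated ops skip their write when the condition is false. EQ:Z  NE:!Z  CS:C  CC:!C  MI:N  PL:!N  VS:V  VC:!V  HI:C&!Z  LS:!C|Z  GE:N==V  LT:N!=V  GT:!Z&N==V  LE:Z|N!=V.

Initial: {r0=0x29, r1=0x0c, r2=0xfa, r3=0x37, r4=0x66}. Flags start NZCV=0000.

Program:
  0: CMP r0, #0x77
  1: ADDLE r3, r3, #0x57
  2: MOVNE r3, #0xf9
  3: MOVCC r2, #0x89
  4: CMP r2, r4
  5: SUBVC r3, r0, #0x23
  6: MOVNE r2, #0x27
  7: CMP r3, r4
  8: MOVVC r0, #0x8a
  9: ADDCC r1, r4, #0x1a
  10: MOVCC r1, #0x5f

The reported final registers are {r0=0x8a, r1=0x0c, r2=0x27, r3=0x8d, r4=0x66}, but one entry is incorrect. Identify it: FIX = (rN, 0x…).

FIX = (r3, 0xf9)

0: ✓ CMP  NZCV=1000
1: ✓ ADDLE  r3←0x8e
2: ✓ MOVNE  r3←0xf9
3: ✓ MOVCC  r2←0x89
4: ✓ CMP  NZCV=0011
5: · SUBVC
6: ✓ MOVNE  r2←0x27
7: ✓ CMP  NZCV=1010
8: ✓ MOVVC  r0←0x8a
9: · ADDCC
10: · MOVCC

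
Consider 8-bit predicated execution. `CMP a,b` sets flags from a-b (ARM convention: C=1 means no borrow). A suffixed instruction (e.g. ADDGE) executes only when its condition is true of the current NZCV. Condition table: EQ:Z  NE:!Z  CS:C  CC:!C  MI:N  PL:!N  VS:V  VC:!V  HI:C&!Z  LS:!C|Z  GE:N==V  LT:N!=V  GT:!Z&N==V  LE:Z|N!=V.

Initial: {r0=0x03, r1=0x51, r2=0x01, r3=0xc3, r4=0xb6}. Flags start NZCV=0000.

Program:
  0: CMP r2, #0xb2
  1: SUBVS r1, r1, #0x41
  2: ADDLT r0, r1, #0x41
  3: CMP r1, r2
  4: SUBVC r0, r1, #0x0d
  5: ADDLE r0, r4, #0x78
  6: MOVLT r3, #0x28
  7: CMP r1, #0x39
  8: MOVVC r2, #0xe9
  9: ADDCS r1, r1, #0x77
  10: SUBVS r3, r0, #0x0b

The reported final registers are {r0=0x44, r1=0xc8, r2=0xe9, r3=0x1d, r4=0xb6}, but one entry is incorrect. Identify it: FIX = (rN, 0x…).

FIX = (r3, 0xc3)

[0] flags=0000 → (cmp)
[1] flags=0000 VS?F → skip
[2] flags=0000 LT?F → skip
[3] flags=0010 → (cmp)
[4] flags=0010 VC?T → r0=0x44
[5] flags=0010 LE?F → skip
[6] flags=0010 LT?F → skip
[7] flags=0010 → (cmp)
[8] flags=0010 VC?T → r2=0xe9
[9] flags=0010 CS?T → r1=0xc8
[10] flags=0010 VS?F → skip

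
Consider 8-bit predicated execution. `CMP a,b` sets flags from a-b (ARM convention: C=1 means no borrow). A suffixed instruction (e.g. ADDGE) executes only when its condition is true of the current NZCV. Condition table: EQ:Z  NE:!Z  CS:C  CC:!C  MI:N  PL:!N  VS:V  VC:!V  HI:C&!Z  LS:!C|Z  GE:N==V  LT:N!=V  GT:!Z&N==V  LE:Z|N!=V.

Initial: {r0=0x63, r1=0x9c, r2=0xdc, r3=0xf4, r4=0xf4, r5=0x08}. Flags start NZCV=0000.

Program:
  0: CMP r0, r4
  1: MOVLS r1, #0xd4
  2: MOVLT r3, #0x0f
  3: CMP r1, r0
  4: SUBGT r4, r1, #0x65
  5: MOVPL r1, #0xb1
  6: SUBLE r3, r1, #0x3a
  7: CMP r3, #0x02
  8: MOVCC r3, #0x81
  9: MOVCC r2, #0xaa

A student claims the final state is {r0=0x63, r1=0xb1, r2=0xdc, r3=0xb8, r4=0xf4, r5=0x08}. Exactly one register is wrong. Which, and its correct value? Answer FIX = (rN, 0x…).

[0] flags=0000 → (cmp)
[1] flags=0000 LS?T → r1=0xd4
[2] flags=0000 LT?F → skip
[3] flags=0011 → (cmp)
[4] flags=0011 GT?F → skip
[5] flags=0011 PL?T → r1=0xb1
[6] flags=0011 LE?T → r3=0x77
[7] flags=0010 → (cmp)
[8] flags=0010 CC?F → skip
[9] flags=0010 CC?F → skip

FIX = (r3, 0x77)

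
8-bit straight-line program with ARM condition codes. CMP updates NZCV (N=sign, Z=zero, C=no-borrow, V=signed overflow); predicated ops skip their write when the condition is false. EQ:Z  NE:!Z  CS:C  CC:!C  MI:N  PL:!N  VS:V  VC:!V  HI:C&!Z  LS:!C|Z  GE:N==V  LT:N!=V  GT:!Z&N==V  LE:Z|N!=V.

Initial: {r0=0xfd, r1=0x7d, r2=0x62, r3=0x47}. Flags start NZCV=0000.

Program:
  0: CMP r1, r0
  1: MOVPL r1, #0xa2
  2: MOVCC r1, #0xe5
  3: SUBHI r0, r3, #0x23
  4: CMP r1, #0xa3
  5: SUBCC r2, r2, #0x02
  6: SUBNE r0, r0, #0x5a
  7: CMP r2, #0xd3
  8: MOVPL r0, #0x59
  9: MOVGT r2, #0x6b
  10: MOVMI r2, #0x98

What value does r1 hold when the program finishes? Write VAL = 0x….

0: ✓ CMP  NZCV=1001
1: · MOVPL
2: ✓ MOVCC  r1←0xe5
3: · SUBHI
4: ✓ CMP  NZCV=0010
5: · SUBCC
6: ✓ SUBNE  r0←0xa3
7: ✓ CMP  NZCV=1001
8: · MOVPL
9: ✓ MOVGT  r2←0x6b
10: ✓ MOVMI  r2←0x98

VAL = 0xe5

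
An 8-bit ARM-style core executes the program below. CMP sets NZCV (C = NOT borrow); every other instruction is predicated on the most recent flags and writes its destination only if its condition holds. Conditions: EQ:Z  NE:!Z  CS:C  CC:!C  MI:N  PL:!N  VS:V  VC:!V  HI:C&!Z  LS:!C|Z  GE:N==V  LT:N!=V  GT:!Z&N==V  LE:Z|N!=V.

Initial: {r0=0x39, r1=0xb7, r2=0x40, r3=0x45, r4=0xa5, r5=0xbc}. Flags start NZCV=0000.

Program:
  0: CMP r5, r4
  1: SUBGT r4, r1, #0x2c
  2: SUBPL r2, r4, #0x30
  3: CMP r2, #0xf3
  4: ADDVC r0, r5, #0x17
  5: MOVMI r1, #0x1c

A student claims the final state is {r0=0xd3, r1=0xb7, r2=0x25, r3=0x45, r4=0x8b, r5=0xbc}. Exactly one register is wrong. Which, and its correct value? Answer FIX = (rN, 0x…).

FIX = (r2, 0x5b)

[0] flags=0010 → (cmp)
[1] flags=0010 GT?T → r4=0x8b
[2] flags=0010 PL?T → r2=0x5b
[3] flags=0000 → (cmp)
[4] flags=0000 VC?T → r0=0xd3
[5] flags=0000 MI?F → skip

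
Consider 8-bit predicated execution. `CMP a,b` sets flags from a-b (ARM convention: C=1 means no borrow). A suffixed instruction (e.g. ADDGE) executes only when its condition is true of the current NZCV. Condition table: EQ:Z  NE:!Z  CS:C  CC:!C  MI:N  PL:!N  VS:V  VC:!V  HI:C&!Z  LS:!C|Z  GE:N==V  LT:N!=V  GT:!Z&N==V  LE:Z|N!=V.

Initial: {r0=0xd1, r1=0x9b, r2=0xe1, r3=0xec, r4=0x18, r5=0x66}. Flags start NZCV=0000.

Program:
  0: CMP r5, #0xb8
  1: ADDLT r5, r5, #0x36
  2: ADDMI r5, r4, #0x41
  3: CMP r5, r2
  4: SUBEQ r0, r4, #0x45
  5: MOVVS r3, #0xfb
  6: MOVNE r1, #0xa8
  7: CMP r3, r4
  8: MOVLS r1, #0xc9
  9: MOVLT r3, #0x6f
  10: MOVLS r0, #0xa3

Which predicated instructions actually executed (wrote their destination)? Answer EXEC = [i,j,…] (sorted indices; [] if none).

0: ✓ CMP  NZCV=1001
1: · ADDLT
2: ✓ ADDMI  r5←0x59
3: ✓ CMP  NZCV=0000
4: · SUBEQ
5: · MOVVS
6: ✓ MOVNE  r1←0xa8
7: ✓ CMP  NZCV=1010
8: · MOVLS
9: ✓ MOVLT  r3←0x6f
10: · MOVLS

EXEC = [2,6,9]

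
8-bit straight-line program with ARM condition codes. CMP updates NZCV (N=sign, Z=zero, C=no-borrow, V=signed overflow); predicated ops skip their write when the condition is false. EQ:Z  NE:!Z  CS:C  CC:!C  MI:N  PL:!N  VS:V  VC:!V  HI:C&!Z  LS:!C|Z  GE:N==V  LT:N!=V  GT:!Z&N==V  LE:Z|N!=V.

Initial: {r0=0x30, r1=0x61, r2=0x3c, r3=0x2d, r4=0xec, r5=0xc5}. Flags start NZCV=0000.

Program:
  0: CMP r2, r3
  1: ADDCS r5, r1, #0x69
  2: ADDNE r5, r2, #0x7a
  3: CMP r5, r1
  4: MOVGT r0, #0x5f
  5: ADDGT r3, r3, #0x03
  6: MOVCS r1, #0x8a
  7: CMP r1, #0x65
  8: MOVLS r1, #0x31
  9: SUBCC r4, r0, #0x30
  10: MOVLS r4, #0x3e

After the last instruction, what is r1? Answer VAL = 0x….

0: ✓ CMP  NZCV=0010
1: ✓ ADDCS  r5←0xca
2: ✓ ADDNE  r5←0xb6
3: ✓ CMP  NZCV=0011
4: · MOVGT
5: · ADDGT
6: ✓ MOVCS  r1←0x8a
7: ✓ CMP  NZCV=0011
8: · MOVLS
9: · SUBCC
10: · MOVLS

VAL = 0x8a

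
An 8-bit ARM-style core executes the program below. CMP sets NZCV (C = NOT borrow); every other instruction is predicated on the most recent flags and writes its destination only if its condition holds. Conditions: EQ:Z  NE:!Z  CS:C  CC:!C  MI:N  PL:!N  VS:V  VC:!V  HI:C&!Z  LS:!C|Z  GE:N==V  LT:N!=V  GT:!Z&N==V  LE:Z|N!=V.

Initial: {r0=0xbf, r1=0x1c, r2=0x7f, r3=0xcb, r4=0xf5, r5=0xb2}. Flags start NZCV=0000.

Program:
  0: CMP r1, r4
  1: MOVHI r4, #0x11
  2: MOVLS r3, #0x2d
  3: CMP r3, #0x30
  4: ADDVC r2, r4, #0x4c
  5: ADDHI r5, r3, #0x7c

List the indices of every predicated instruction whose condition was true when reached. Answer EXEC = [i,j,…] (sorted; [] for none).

[0] flags=0000 → (cmp)
[1] flags=0000 HI?F → skip
[2] flags=0000 LS?T → r3=0x2d
[3] flags=1000 → (cmp)
[4] flags=1000 VC?T → r2=0x41
[5] flags=1000 HI?F → skip

EXEC = [2,4]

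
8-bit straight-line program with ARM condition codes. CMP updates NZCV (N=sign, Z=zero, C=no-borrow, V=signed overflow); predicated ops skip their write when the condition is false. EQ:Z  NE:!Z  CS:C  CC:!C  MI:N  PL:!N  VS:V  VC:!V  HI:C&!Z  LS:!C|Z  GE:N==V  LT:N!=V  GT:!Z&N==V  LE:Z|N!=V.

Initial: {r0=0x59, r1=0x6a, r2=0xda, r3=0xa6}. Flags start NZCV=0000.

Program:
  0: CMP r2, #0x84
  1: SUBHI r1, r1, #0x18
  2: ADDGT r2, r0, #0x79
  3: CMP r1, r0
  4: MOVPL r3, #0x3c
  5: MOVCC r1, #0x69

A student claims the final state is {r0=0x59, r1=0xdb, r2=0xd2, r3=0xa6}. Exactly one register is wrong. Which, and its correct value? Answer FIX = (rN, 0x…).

[0] flags=0010 → (cmp)
[1] flags=0010 HI?T → r1=0x52
[2] flags=0010 GT?T → r2=0xd2
[3] flags=1000 → (cmp)
[4] flags=1000 PL?F → skip
[5] flags=1000 CC?T → r1=0x69

FIX = (r1, 0x69)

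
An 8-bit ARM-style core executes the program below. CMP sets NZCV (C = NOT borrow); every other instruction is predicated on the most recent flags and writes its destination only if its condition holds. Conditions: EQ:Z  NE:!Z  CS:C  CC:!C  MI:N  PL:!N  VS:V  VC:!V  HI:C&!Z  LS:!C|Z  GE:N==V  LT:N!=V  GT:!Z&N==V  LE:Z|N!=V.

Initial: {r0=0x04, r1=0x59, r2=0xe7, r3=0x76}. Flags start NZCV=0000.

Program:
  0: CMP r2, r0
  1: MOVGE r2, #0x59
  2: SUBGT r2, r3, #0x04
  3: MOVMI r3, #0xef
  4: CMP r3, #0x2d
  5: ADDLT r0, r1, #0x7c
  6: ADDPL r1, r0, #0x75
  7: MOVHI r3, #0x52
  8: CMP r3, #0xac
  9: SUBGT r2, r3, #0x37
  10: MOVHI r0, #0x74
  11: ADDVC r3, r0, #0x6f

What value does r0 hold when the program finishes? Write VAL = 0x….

VAL = 0xd5

0: ✓ CMP  NZCV=1010
1: · MOVGE
2: · SUBGT
3: ✓ MOVMI  r3←0xef
4: ✓ CMP  NZCV=1010
5: ✓ ADDLT  r0←0xd5
6: · ADDPL
7: ✓ MOVHI  r3←0x52
8: ✓ CMP  NZCV=1001
9: ✓ SUBGT  r2←0x1b
10: · MOVHI
11: · ADDVC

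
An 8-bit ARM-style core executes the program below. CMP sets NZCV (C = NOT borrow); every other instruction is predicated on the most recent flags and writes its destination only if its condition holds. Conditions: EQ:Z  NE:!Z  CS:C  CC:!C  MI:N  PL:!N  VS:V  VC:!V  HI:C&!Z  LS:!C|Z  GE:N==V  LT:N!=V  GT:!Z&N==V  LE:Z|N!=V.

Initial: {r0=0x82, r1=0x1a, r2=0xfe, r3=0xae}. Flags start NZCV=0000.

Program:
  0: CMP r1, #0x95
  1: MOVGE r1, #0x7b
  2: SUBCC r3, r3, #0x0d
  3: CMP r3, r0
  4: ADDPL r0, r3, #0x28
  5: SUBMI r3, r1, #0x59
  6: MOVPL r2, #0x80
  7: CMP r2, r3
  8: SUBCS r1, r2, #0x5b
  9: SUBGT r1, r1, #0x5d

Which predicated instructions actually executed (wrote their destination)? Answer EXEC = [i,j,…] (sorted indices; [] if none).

0: ✓ CMP  NZCV=1001
1: ✓ MOVGE  r1←0x7b
2: ✓ SUBCC  r3←0xa1
3: ✓ CMP  NZCV=0010
4: ✓ ADDPL  r0←0xc9
5: · SUBMI
6: ✓ MOVPL  r2←0x80
7: ✓ CMP  NZCV=1000
8: · SUBCS
9: · SUBGT

EXEC = [1,2,4,6]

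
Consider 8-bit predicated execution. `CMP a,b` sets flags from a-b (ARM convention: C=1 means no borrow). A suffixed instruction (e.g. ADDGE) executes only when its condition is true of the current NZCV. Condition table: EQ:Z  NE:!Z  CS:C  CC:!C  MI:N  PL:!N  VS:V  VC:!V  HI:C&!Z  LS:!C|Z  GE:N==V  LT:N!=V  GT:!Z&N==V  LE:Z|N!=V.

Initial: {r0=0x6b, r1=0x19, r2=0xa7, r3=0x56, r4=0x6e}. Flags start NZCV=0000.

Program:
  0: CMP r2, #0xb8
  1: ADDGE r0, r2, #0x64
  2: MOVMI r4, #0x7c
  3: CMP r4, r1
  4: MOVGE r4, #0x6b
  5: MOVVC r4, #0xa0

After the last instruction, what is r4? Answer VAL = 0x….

0: ✓ CMP  NZCV=1000
1: · ADDGE
2: ✓ MOVMI  r4←0x7c
3: ✓ CMP  NZCV=0010
4: ✓ MOVGE  r4←0x6b
5: ✓ MOVVC  r4←0xa0

VAL = 0xa0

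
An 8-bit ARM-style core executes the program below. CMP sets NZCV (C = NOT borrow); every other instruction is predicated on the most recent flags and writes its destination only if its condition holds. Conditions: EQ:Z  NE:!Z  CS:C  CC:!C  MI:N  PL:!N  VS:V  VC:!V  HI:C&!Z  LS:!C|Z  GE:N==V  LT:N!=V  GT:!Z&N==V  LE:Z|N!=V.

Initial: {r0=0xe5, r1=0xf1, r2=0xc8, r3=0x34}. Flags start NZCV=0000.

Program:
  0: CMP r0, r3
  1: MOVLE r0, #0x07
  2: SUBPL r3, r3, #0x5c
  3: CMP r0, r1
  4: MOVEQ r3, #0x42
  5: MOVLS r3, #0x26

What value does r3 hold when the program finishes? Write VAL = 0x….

[0] flags=1010 → (cmp)
[1] flags=1010 LE?T → r0=0x07
[2] flags=1010 PL?F → skip
[3] flags=0000 → (cmp)
[4] flags=0000 EQ?F → skip
[5] flags=0000 LS?T → r3=0x26

VAL = 0x26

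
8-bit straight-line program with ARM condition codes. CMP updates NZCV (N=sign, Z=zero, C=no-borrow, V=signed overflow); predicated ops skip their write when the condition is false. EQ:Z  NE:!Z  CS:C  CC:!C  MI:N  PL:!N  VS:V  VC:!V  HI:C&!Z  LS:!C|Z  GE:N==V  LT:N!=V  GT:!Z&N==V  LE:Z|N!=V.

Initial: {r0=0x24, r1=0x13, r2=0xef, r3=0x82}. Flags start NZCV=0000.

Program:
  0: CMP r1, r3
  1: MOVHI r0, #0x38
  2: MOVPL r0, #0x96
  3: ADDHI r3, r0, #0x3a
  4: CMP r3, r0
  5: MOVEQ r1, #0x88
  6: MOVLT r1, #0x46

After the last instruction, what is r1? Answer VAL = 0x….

[0] flags=1001 → (cmp)
[1] flags=1001 HI?F → skip
[2] flags=1001 PL?F → skip
[3] flags=1001 HI?F → skip
[4] flags=0011 → (cmp)
[5] flags=0011 EQ?F → skip
[6] flags=0011 LT?T → r1=0x46

VAL = 0x46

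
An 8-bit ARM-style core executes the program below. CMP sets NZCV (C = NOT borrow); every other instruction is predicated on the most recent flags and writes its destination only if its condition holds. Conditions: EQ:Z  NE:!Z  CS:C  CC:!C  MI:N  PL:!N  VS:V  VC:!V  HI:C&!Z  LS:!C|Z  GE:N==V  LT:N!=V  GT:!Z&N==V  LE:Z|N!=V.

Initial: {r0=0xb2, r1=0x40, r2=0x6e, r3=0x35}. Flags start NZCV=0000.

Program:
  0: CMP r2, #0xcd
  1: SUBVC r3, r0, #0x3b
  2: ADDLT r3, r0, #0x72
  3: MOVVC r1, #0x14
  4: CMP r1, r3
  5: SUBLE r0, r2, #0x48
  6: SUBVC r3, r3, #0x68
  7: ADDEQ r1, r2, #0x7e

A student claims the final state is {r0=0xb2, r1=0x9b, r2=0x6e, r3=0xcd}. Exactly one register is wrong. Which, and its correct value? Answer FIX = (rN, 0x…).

0: ✓ CMP  NZCV=1001
1: · SUBVC
2: · ADDLT
3: · MOVVC
4: ✓ CMP  NZCV=0010
5: · SUBLE
6: ✓ SUBVC  r3←0xcd
7: · ADDEQ

FIX = (r1, 0x40)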